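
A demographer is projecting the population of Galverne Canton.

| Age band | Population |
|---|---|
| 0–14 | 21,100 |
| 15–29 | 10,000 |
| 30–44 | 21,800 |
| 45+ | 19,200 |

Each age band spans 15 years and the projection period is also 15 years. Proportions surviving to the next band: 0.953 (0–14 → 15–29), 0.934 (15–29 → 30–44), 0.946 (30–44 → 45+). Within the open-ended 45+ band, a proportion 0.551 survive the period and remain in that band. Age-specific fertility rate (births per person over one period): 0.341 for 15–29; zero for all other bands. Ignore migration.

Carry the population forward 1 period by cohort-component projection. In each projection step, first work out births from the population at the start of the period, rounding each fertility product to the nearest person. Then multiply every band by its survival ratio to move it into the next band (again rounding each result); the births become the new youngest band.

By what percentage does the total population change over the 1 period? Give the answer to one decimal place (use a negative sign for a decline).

Period 1:
Births: 10000 × 0.341 = 3410
15–29: 21100 × 0.953 = 20108
30–44: 10000 × 0.934 = 9340
45+: 21800 × 0.946 + 19200 × 0.551 = 20623 + 10579 = 31202
Giving 3410 / 20108 / 9340 / 31202.
Total: 72100 → 64060; change = -8040; percentage change = -11.2%

-11.2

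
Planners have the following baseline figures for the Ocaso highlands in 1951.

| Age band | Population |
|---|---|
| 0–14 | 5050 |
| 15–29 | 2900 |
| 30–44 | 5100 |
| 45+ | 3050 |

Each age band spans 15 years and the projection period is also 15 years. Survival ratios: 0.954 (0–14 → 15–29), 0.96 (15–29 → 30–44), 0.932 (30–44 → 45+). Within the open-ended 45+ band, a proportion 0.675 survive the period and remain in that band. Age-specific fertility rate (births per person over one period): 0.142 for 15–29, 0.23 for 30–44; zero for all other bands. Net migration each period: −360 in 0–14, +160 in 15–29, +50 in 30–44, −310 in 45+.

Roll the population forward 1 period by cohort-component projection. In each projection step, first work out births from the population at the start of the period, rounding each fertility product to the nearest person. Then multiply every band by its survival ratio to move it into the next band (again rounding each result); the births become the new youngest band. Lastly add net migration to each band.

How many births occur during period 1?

1585

After projecting period 1:
Births: 2900 * 0.142 = 412 ; 5100 * 0.23 = 1173 → total 1585
15–29: 5050 * 0.954 = 4818
30–44: 2900 * 0.96 = 2784
45+: 5100 * 0.932 + 3050 * 0.675 = 4753 + 2059 = 6812
Net migration: 0–14 − 360 → 1225; 15–29 + 160 → 4978; 30–44 + 50 → 2834; 45+ − 310 → 6502
→ [1225, 4978, 2834, 6502]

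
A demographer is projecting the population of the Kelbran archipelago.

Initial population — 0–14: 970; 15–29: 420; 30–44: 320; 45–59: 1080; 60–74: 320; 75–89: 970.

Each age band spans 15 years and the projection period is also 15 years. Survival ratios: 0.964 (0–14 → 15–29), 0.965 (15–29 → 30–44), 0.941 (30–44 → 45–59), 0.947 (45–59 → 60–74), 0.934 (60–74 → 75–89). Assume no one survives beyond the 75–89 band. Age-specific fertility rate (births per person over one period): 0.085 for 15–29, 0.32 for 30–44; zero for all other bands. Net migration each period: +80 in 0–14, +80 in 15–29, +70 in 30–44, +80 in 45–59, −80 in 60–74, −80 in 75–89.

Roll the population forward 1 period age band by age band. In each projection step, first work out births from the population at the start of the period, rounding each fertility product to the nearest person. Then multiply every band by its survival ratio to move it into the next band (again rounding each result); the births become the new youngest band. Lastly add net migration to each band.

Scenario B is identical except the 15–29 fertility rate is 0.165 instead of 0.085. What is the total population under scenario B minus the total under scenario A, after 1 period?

[period 1]
Births: 420 × 0.085 = 36, 320 × 0.32 = 102 → total 138
15–29: 970 × 0.964 = 935
30–44: 420 × 0.965 = 405
45–59: 320 × 0.941 = 301
60–74: 1080 × 0.947 = 1023
75–89: 320 × 0.934 = 299
Net migration: 0–14 + 80 → 218; 15–29 + 80 → 1015; 30–44 + 70 → 475; 45–59 + 80 → 381; 60–74 − 80 → 943; 75–89 − 80 → 219
→ [218, 1015, 475, 381, 943, 219]
Scenario A total after 1 period: 3251
Scenario B projection —
[period 1]
Births: 420 × 0.165 = 69, 320 × 0.32 = 102 → total 171
15–29: 970 × 0.964 = 935
30–44: 420 × 0.965 = 405
45–59: 320 × 0.941 = 301
60–74: 1080 × 0.947 = 1023
75–89: 320 × 0.934 = 299
Net migration: 0–14 + 80 → 251; 15–29 + 80 → 1015; 30–44 + 70 → 475; 45–59 + 80 → 381; 60–74 − 80 → 943; 75–89 − 80 → 219
→ [251, 1015, 475, 381, 943, 219]
Scenario B total after 1 period: 3284
Difference B − A = 3284 − 3251 = 33

33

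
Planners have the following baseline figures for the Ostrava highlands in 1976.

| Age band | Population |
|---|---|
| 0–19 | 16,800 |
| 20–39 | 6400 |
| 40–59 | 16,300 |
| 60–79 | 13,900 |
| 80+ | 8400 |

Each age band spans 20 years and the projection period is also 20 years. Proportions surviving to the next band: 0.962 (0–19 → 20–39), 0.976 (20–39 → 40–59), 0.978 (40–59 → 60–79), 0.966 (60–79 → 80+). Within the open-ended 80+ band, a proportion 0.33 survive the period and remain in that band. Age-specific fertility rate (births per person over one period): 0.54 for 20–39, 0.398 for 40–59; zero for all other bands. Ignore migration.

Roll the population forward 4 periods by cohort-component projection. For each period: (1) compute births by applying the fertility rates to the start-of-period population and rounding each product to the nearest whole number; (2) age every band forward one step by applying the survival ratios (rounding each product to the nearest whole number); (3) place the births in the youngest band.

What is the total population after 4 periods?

Period 1:
Births: 6400 * 0.54 = 3456, 16300 * 0.398 = 6487 — total 9943
20–39: 16800 * 0.962 = 16162
40–59: 6400 * 0.976 = 6246
60–79: 16300 * 0.978 = 15941
80+: 13900 * 0.966 + 8400 * 0.33 = 13427 + 2772 = 16199
Giving 9943 / 16162 / 6246 / 15941 / 16199.
Period 2:
Births: 16162 * 0.54 = 8727, 6246 * 0.398 = 2486 — total 11213
20–39: 9943 * 0.962 = 9565
40–59: 16162 * 0.976 = 15774
60–79: 6246 * 0.978 = 6109
80+: 15941 * 0.966 + 16199 * 0.33 = 15399 + 5346 = 20745
Giving 11213 / 9565 / 15774 / 6109 / 20745.
Period 3:
Births: 9565 * 0.54 = 5165, 15774 * 0.398 = 6278 — total 11443
20–39: 11213 * 0.962 = 10787
40–59: 9565 * 0.976 = 9335
60–79: 15774 * 0.978 = 15427
80+: 6109 * 0.966 + 20745 * 0.33 = 5901 + 6846 = 12747
Giving 11443 / 10787 / 9335 / 15427 / 12747.
Period 4:
Births: 10787 * 0.54 = 5825, 9335 * 0.398 = 3715 — total 9540
20–39: 11443 * 0.962 = 11008
40–59: 10787 * 0.976 = 10528
60–79: 9335 * 0.978 = 9130
80+: 15427 * 0.966 + 12747 * 0.33 = 14902 + 4207 = 19109
Giving 9540 / 11008 / 10528 / 9130 / 19109.
Total after period 4: 9540 + 11008 + 10528 + 9130 + 19109 = 59315

59315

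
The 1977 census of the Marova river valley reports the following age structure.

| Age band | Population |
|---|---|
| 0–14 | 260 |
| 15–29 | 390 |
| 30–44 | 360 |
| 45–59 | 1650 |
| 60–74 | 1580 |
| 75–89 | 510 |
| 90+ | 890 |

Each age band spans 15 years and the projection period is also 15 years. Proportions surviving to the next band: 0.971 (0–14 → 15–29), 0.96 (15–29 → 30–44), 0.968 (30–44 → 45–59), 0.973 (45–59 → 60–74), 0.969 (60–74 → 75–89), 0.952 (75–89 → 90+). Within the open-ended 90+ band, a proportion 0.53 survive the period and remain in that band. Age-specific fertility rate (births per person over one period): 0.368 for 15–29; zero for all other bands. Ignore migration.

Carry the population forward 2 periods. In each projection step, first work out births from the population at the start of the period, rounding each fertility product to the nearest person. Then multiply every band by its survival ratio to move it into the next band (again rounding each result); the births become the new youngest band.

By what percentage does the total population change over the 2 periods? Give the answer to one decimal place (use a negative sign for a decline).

-16.7

After projecting period 1:
Births: 390 × 0.368 = 144
15–29: 260 × 0.971 = 252
30–44: 390 × 0.96 = 374
45–59: 360 × 0.968 = 348
60–74: 1650 × 0.973 = 1605
75–89: 1580 × 0.969 = 1531
90+: 510 × 0.952 + 890 × 0.53 = 486 + 472 = 958
End of period: [144, 252, 374, 348, 1605, 1531, 958]
After projecting period 2:
Births: 252 × 0.368 = 93
15–29: 144 × 0.971 = 140
30–44: 252 × 0.96 = 242
45–59: 374 × 0.968 = 362
60–74: 348 × 0.973 = 339
75–89: 1605 × 0.969 = 1555
90+: 1531 × 0.952 + 958 × 0.53 = 1458 + 508 = 1966
End of period: [93, 140, 242, 362, 339, 1555, 1966]
Total: 5640 → 4697; change = -943; percentage change = -16.7%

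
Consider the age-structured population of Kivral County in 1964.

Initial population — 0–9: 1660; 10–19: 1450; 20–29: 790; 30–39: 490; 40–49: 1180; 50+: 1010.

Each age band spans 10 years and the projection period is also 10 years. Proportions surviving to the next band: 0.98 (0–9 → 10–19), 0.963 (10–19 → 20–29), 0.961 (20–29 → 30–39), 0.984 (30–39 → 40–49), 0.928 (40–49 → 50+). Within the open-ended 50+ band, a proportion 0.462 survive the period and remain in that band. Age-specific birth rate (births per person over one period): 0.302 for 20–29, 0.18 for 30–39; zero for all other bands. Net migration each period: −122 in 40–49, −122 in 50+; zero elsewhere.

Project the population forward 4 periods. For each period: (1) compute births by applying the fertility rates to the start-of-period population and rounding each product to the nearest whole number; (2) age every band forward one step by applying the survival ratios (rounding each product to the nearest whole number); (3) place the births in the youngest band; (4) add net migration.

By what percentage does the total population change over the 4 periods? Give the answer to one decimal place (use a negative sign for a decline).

-29.5

(Bands numbered youngest = 1 to oldest = 6.)
Period 1.
Births: 790 × 0.302 = 239 ; 490 × 0.18 = 88 — total 327
Band 2: 1660 × 0.98 = 1627
Band 3: 1450 × 0.963 = 1396
Band 4: 790 × 0.961 = 759
Band 5: 490 × 0.984 = 482
Band 6: 1180 × 0.928 + 1010 × 0.462 = 1095 + 467 = 1562
Net migration: Band 5 − 122 → 360; Band 6 − 122 → 1440
Giving 327 / 1627 / 1396 / 759 / 360 / 1440.
Period 2.
Births: 1396 × 0.302 = 422 ; 759 × 0.18 = 137 — total 559
Band 2: 327 × 0.98 = 320
Band 3: 1627 × 0.963 = 1567
Band 4: 1396 × 0.961 = 1342
Band 5: 759 × 0.984 = 747
Band 6: 360 × 0.928 + 1440 × 0.462 = 334 + 665 = 999
Net migration: Band 5 − 122 → 625; Band 6 − 122 → 877
Giving 559 / 320 / 1567 / 1342 / 625 / 877.
Period 3.
Births: 1567 × 0.302 = 473 ; 1342 × 0.18 = 242 — total 715
Band 2: 559 × 0.98 = 548
Band 3: 320 × 0.963 = 308
Band 4: 1567 × 0.961 = 1506
Band 5: 1342 × 0.984 = 1321
Band 6: 625 × 0.928 + 877 × 0.462 = 580 + 405 = 985
Net migration: Band 5 − 122 → 1199; Band 6 − 122 → 863
Giving 715 / 548 / 308 / 1506 / 1199 / 863.
Period 4.
Births: 308 × 0.302 = 93 ; 1506 × 0.18 = 271 — total 364
Band 2: 715 × 0.98 = 701
Band 3: 548 × 0.963 = 528
Band 4: 308 × 0.961 = 296
Band 5: 1506 × 0.984 = 1482
Band 6: 1199 × 0.928 + 863 × 0.462 = 1113 + 399 = 1512
Net migration: Band 5 − 122 → 1360; Band 6 − 122 → 1390
Giving 364 / 701 / 528 / 296 / 1360 / 1390.
Total: 6580 → 4639; change = -1941; percentage change = -29.5%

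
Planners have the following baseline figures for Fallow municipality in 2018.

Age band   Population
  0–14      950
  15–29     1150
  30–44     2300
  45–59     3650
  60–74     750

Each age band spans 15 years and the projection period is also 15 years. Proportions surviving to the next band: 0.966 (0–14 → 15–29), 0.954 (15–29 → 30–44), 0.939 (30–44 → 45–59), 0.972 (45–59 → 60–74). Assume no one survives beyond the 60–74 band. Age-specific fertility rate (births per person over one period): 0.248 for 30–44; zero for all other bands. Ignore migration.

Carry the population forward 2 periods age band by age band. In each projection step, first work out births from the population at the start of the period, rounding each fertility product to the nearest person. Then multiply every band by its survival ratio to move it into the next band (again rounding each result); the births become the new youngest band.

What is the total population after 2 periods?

(Groups numbered youngest = 1 to oldest = 5.)
Period 1.
Births: 2300 × 0.248 = 570
Group 2: 950 × 0.966 = 918
Group 3: 1150 × 0.954 = 1097
Group 4: 2300 × 0.939 = 2160
Group 5: 3650 × 0.972 = 3548
Population now: 0–14=570, 15–29=918, 30–44=1097, 45–59=2160, 60–74=3548
Period 2.
Births: 1097 × 0.248 = 272
Group 2: 570 × 0.966 = 551
Group 3: 918 × 0.954 = 876
Group 4: 1097 × 0.939 = 1030
Group 5: 2160 × 0.972 = 2100
Population now: 0–14=272, 15–29=551, 30–44=876, 45–59=1030, 60–74=2100
Total after period 2: 272 + 551 + 876 + 1030 + 2100 = 4829

4829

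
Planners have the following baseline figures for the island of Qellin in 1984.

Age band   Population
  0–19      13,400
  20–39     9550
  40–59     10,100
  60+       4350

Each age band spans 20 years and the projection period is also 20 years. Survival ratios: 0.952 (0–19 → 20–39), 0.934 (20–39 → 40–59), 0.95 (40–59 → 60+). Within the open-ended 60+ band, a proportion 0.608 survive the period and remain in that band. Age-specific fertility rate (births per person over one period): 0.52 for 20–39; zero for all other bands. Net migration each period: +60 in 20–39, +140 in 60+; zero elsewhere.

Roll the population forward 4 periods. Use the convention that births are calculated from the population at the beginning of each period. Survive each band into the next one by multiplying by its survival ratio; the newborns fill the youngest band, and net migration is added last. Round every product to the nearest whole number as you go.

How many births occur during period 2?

Period 1.
Births: 9550 × 0.52 = 4966
20–39: 13400 × 0.952 = 12757
40–59: 9550 × 0.934 = 8920
60+: 10100 × 0.95 + 4350 × 0.608 = 9595 + 2645 = 12240
Net migration: 20–39 + 60 → 12817; 60+ + 140 → 12380
Giving 4966 / 12817 / 8920 / 12380.
Period 2.
Births: 12817 × 0.52 = 6665
20–39: 4966 × 0.952 = 4728
40–59: 12817 × 0.934 = 11971
60+: 8920 × 0.95 + 12380 × 0.608 = 8474 + 7527 = 16001
Net migration: 20–39 + 60 → 4788; 60+ + 140 → 16141
Giving 6665 / 4788 / 11971 / 16141.

6665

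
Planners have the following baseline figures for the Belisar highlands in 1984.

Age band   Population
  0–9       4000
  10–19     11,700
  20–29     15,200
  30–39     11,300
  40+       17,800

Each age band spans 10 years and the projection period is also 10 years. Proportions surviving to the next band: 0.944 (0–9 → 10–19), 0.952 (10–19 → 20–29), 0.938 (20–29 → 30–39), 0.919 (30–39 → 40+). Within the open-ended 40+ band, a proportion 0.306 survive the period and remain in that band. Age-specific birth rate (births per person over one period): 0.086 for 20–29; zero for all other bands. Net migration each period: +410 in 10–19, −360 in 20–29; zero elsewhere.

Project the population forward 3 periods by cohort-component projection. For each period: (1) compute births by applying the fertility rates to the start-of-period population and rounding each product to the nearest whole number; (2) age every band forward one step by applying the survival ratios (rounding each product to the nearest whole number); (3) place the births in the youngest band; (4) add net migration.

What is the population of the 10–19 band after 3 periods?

1285

Numbering the bands 1..5 from youngest to oldest:
Period 1:
Births: 15200 * 0.086 = 1307
Band 2: 4000 * 0.944 = 3776
Band 3: 11700 * 0.952 = 11138
Band 4: 15200 * 0.938 = 14258
Band 5: 11300 * 0.919 + 17800 * 0.306 = 10385 + 5447 = 15832
Net migration: Band 2 + 410 → 4186; Band 3 − 360 → 10778
→ [1307, 4186, 10778, 14258, 15832]
Period 2:
Births: 10778 * 0.086 = 927
Band 2: 1307 * 0.944 = 1234
Band 3: 4186 * 0.952 = 3985
Band 4: 10778 * 0.938 = 10110
Band 5: 14258 * 0.919 + 15832 * 0.306 = 13103 + 4845 = 17948
Net migration: Band 2 + 410 → 1644; Band 3 − 360 → 3625
→ [927, 1644, 3625, 10110, 17948]
Period 3:
Births: 3625 * 0.086 = 312
Band 2: 927 * 0.944 = 875
Band 3: 1644 * 0.952 = 1565
Band 4: 3625 * 0.938 = 3400
Band 5: 10110 * 0.919 + 17948 * 0.306 = 9291 + 5492 = 14783
Net migration: Band 2 + 410 → 1285; Band 3 − 360 → 1205
→ [312, 1285, 1205, 3400, 14783]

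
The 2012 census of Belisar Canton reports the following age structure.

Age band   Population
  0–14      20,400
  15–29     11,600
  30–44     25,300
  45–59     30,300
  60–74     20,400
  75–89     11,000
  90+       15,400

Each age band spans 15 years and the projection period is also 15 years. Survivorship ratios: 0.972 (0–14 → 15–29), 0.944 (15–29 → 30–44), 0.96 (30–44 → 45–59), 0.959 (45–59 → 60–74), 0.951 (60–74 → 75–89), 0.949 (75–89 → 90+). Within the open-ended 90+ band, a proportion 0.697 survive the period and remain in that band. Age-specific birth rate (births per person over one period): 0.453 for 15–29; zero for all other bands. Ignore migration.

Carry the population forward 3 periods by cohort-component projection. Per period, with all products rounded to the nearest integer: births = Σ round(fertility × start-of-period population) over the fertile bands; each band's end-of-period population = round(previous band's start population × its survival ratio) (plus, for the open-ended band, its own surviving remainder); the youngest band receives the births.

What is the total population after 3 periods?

115413

Period 1:
Births: 11600 * 0.453 = 5255
15–29: 20400 * 0.972 = 19829
30–44: 11600 * 0.944 = 10950
45–59: 25300 * 0.96 = 24288
60–74: 30300 * 0.959 = 29058
75–89: 20400 * 0.951 = 19400
90+: 11000 * 0.949 + 15400 * 0.697 = 10439 + 10734 = 21173
Giving 5255 / 19829 / 10950 / 24288 / 29058 / 19400 / 21173.
Period 2:
Births: 19829 * 0.453 = 8983
15–29: 5255 * 0.972 = 5108
30–44: 19829 * 0.944 = 18719
45–59: 10950 * 0.96 = 10512
60–74: 24288 * 0.959 = 23292
75–89: 29058 * 0.951 = 27634
90+: 19400 * 0.949 + 21173 * 0.697 = 18411 + 14758 = 33169
Giving 8983 / 5108 / 18719 / 10512 / 23292 / 27634 / 33169.
Period 3:
Births: 5108 * 0.453 = 2314
15–29: 8983 * 0.972 = 8731
30–44: 5108 * 0.944 = 4822
45–59: 18719 * 0.96 = 17970
60–74: 10512 * 0.959 = 10081
75–89: 23292 * 0.951 = 22151
90+: 27634 * 0.949 + 33169 * 0.697 = 26225 + 23119 = 49344
Giving 2314 / 8731 / 4822 / 17970 / 10081 / 22151 / 49344.
Total after period 3: 2314 + 8731 + 4822 + 17970 + 10081 + 22151 + 49344 = 115413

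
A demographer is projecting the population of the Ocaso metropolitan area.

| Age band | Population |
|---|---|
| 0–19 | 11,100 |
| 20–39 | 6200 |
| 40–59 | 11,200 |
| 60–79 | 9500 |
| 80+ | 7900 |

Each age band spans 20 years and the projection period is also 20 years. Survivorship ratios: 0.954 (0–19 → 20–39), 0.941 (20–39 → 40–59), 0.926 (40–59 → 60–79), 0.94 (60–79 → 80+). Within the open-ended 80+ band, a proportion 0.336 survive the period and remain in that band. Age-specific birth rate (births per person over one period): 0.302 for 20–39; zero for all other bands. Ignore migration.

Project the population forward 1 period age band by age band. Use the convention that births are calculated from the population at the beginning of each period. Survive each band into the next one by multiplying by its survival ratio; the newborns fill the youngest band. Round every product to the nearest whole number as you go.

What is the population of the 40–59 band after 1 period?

5834

[period 1]
Births: 6200 × 0.302 = 1872
20–39: 11100 × 0.954 = 10589
40–59: 6200 × 0.941 = 5834
60–79: 11200 × 0.926 = 10371
80+: 9500 × 0.94 + 7900 × 0.336 = 8930 + 2654 = 11584
End of period: [1872, 10589, 5834, 10371, 11584]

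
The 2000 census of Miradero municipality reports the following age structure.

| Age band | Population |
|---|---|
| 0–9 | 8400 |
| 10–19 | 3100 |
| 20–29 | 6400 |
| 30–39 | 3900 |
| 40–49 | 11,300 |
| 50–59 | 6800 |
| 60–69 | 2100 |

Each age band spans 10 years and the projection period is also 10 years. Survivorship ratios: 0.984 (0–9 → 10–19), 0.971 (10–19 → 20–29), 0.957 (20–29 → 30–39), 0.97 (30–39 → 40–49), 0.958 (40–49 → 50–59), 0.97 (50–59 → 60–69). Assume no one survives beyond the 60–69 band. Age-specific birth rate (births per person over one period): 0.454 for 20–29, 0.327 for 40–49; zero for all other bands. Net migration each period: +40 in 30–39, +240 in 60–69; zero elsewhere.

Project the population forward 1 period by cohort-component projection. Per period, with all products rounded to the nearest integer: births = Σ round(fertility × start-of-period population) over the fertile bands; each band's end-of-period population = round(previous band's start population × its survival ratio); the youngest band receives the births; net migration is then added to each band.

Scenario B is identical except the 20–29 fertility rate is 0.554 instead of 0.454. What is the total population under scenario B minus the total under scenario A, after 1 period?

640

(Bands numbered youngest = 1 to oldest = 7.)
[period 1]
Births: 6400 * 0.454 = 2906  |  11300 * 0.327 = 3695 → 6601
Band 2: 8400 * 0.984 = 8266
Band 3: 3100 * 0.971 = 3010
Band 4: 6400 * 0.957 = 6125
Band 5: 3900 * 0.97 = 3783
Band 6: 11300 * 0.958 = 10825
Band 7: 6800 * 0.97 = 6596
Net migration: Band 4 + 40 → 6165; Band 7 + 240 → 6836
Giving 6601 / 8266 / 3010 / 6165 / 3783 / 10825 / 6836.
Scenario A total after 1 period: 45486
Scenario B projection —
[period 1]
Births: 6400 * 0.554 = 3546  |  11300 * 0.327 = 3695 → 7241
Band 2: 8400 * 0.984 = 8266
Band 3: 3100 * 0.971 = 3010
Band 4: 6400 * 0.957 = 6125
Band 5: 3900 * 0.97 = 3783
Band 6: 11300 * 0.958 = 10825
Band 7: 6800 * 0.97 = 6596
Net migration: Band 4 + 40 → 6165; Band 7 + 240 → 6836
Giving 7241 / 8266 / 3010 / 6165 / 3783 / 10825 / 6836.
Scenario B total after 1 period: 46126
Difference B − A = 46126 − 45486 = 640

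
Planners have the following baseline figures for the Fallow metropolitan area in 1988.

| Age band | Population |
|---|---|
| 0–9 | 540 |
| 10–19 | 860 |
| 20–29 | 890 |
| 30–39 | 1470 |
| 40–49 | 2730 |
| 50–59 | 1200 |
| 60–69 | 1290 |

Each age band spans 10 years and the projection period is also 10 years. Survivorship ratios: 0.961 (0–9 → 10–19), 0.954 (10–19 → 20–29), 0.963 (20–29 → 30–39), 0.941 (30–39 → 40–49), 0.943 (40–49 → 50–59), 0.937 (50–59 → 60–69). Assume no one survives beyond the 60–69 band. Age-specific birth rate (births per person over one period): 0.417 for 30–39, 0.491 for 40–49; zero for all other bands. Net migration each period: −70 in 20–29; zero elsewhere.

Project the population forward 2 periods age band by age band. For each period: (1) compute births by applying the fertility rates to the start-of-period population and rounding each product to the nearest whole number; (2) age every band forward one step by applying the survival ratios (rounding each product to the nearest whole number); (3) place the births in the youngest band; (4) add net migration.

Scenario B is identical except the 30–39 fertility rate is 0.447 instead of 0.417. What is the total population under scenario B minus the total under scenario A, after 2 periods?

Call the groups 1 to 7, youngest first.
After projecting period 1:
Births: 1470 × 0.417 = 613, 2730 × 0.491 = 1340 — total 1953
Group 2: 540 × 0.961 = 519
Group 3: 860 × 0.954 = 820
Group 4: 890 × 0.963 = 857
Group 5: 1470 × 0.941 = 1383
Group 6: 2730 × 0.943 = 2574
Group 7: 1200 × 0.937 = 1124
Net migration: Group 3 − 70 → 750
Population now: 0–9=1953, 10–19=519, 20–29=750, 30–39=857, 40–49=1383, 50–59=2574, 60–69=1124
After projecting period 2:
Births: 857 × 0.417 = 357, 1383 × 0.491 = 679 — total 1036
Group 2: 1953 × 0.961 = 1877
Group 3: 519 × 0.954 = 495
Group 4: 750 × 0.963 = 722
Group 5: 857 × 0.941 = 806
Group 6: 1383 × 0.943 = 1304
Group 7: 2574 × 0.937 = 2412
Net migration: Group 3 − 70 → 425
Population now: 0–9=1036, 10–19=1877, 20–29=425, 30–39=722, 40–49=806, 50–59=1304, 60–69=2412
Scenario A total after 2 periods: 8582
Scenario B projection —
After projecting period 1:
Births: 1470 × 0.447 = 657, 2730 × 0.491 = 1340 — total 1997
Group 2: 540 × 0.961 = 519
Group 3: 860 × 0.954 = 820
Group 4: 890 × 0.963 = 857
Group 5: 1470 × 0.941 = 1383
Group 6: 2730 × 0.943 = 2574
Group 7: 1200 × 0.937 = 1124
Net migration: Group 3 − 70 → 750
Population now: 0–9=1997, 10–19=519, 20–29=750, 30–39=857, 40–49=1383, 50–59=2574, 60–69=1124
After projecting period 2:
Births: 857 × 0.447 = 383, 1383 × 0.491 = 679 — total 1062
Group 2: 1997 × 0.961 = 1919
Group 3: 519 × 0.954 = 495
Group 4: 750 × 0.963 = 722
Group 5: 857 × 0.941 = 806
Group 6: 1383 × 0.943 = 1304
Group 7: 2574 × 0.937 = 2412
Net migration: Group 3 − 70 → 425
Population now: 0–9=1062, 10–19=1919, 20–29=425, 30–39=722, 40–49=806, 50–59=1304, 60–69=2412
Scenario B total after 2 periods: 8650
Difference B − A = 8650 − 8582 = 68

68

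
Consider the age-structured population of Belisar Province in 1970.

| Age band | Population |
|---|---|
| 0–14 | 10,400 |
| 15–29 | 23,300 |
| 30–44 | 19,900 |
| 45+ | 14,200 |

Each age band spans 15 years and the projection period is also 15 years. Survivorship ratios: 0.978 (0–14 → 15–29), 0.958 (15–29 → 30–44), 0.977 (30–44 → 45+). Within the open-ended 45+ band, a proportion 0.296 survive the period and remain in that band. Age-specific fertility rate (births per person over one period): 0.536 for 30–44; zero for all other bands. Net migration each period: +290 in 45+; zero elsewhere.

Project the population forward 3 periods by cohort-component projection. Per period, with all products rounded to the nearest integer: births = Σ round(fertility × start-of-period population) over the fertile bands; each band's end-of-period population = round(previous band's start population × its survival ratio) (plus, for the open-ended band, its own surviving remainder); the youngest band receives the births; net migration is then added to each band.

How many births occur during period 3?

Call the bands 1 to 4, youngest first.
Period 1.
Births: 19900 × 0.536 = 10666
Band 2: 10400 × 0.978 = 10171
Band 3: 23300 × 0.958 = 22321
Band 4: 19900 × 0.977 + 14200 × 0.296 = 19442 + 4203 = 23645
Net migration: Band 4 + 290 → 23935
Giving 10666 / 10171 / 22321 / 23935.
Period 2.
Births: 22321 × 0.536 = 11964
Band 2: 10666 × 0.978 = 10431
Band 3: 10171 × 0.958 = 9744
Band 4: 22321 × 0.977 + 23935 × 0.296 = 21808 + 7085 = 28893
Net migration: Band 4 + 290 → 29183
Giving 11964 / 10431 / 9744 / 29183.
Period 3.
Births: 9744 × 0.536 = 5223
Band 2: 11964 × 0.978 = 11701
Band 3: 10431 × 0.958 = 9993
Band 4: 9744 × 0.977 + 29183 × 0.296 = 9520 + 8638 = 18158
Net migration: Band 4 + 290 → 18448
Giving 5223 / 11701 / 9993 / 18448.

5223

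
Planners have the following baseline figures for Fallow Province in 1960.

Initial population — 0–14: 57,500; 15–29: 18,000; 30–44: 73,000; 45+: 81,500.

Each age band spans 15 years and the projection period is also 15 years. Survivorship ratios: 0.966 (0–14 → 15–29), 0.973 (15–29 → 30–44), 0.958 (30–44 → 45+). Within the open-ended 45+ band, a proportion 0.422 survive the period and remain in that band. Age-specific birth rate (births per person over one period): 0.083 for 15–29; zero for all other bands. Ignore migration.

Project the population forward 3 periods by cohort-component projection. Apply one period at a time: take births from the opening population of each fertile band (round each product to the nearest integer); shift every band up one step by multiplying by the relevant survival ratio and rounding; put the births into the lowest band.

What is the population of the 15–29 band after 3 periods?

4453

(Groups numbered youngest = 1 to oldest = 4.)
After projecting period 1:
Births: 18000 × 0.083 = 1494
Group 2: 57500 × 0.966 = 55545
Group 3: 18000 × 0.973 = 17514
Group 4: 73000 × 0.958 + 81500 × 0.422 = 69934 + 34393 = 104327
Population now: 0–14=1494, 15–29=55545, 30–44=17514, 45+=104327
After projecting period 2:
Births: 55545 × 0.083 = 4610
Group 2: 1494 × 0.966 = 1443
Group 3: 55545 × 0.973 = 54045
Group 4: 17514 × 0.958 + 104327 × 0.422 = 16778 + 44026 = 60804
Population now: 0–14=4610, 15–29=1443, 30–44=54045, 45+=60804
After projecting period 3:
Births: 1443 × 0.083 = 120
Group 2: 4610 × 0.966 = 4453
Group 3: 1443 × 0.973 = 1404
Group 4: 54045 × 0.958 + 60804 × 0.422 = 51775 + 25659 = 77434
Population now: 0–14=120, 15–29=4453, 30–44=1404, 45+=77434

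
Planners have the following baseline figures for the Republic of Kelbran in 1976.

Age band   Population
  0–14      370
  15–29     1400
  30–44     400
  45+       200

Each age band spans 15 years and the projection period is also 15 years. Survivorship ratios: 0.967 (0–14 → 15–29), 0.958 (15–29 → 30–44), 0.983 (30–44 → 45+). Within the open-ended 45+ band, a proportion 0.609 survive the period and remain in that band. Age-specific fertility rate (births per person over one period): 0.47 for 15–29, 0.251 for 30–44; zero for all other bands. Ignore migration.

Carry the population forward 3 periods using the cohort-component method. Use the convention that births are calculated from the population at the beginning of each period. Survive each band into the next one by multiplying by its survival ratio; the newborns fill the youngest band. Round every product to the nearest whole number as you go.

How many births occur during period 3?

Call the groups 1 to 4, youngest first.
[period 1]
Births: 1400 * 0.47 = 658 ; 400 * 0.251 = 100 → total 758
Group 2: 370 * 0.967 = 358
Group 3: 1400 * 0.958 = 1341
Group 4: 400 * 0.983 + 200 * 0.609 = 393 + 122 = 515
→ [758, 358, 1341, 515]
[period 2]
Births: 358 * 0.47 = 168 ; 1341 * 0.251 = 337 → total 505
Group 2: 758 * 0.967 = 733
Group 3: 358 * 0.958 = 343
Group 4: 1341 * 0.983 + 515 * 0.609 = 1318 + 314 = 1632
→ [505, 733, 343, 1632]
[period 3]
Births: 733 * 0.47 = 345 ; 343 * 0.251 = 86 → total 431
Group 2: 505 * 0.967 = 488
Group 3: 733 * 0.958 = 702
Group 4: 343 * 0.983 + 1632 * 0.609 = 337 + 994 = 1331
→ [431, 488, 702, 1331]

431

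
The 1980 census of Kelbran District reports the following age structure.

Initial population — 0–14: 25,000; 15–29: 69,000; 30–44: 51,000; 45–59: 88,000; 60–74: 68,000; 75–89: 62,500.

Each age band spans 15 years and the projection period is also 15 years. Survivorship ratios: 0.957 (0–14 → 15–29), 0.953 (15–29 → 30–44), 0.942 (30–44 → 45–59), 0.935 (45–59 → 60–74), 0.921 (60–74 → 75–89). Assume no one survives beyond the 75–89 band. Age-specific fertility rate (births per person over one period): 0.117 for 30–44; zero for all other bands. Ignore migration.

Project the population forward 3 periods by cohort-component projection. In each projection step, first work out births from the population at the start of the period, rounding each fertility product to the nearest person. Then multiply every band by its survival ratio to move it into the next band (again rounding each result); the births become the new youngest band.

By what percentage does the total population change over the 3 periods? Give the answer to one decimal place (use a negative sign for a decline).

-62.5

Period 1:
Births: 51000 × 0.117 = 5967
15–29: 25000 × 0.957 = 23925
30–44: 69000 × 0.953 = 65757
45–59: 51000 × 0.942 = 48042
60–74: 88000 × 0.935 = 82280
75–89: 68000 × 0.921 = 62628
End of period: [5967, 23925, 65757, 48042, 82280, 62628]
Period 2:
Births: 65757 × 0.117 = 7694
15–29: 5967 × 0.957 = 5710
30–44: 23925 × 0.953 = 22801
45–59: 65757 × 0.942 = 61943
60–74: 48042 × 0.935 = 44919
75–89: 82280 × 0.921 = 75780
End of period: [7694, 5710, 22801, 61943, 44919, 75780]
Period 3:
Births: 22801 × 0.117 = 2668
15–29: 7694 × 0.957 = 7363
30–44: 5710 × 0.953 = 5442
45–59: 22801 × 0.942 = 21479
60–74: 61943 × 0.935 = 57917
75–89: 44919 × 0.921 = 41370
End of period: [2668, 7363, 5442, 21479, 57917, 41370]
Total: 363500 → 136239; change = -227261; percentage change = -62.5%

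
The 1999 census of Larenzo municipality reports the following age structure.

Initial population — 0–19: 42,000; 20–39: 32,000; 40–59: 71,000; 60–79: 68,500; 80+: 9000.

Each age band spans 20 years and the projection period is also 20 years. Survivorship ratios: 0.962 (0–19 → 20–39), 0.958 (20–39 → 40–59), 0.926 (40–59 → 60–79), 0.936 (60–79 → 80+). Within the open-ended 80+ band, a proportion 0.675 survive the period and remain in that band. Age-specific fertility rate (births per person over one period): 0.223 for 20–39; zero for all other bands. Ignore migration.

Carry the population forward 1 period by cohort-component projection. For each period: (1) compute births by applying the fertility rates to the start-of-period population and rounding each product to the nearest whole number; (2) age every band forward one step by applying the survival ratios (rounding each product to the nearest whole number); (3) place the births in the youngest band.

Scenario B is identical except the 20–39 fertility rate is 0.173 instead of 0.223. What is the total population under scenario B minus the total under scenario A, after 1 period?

Period 1.
Births: 32000 × 0.223 = 7136
20–39: 42000 × 0.962 = 40404
40–59: 32000 × 0.958 = 30656
60–79: 71000 × 0.926 = 65746
80+: 68500 × 0.936 + 9000 × 0.675 = 64116 + 6075 = 70191
End of period: [7136, 40404, 30656, 65746, 70191]
Scenario A total after 1 period: 214133
Scenario B projection —
Period 1.
Births: 32000 × 0.173 = 5536
20–39: 42000 × 0.962 = 40404
40–59: 32000 × 0.958 = 30656
60–79: 71000 × 0.926 = 65746
80+: 68500 × 0.936 + 9000 × 0.675 = 64116 + 6075 = 70191
End of period: [5536, 40404, 30656, 65746, 70191]
Scenario B total after 1 period: 212533
Difference B − A = 212533 − 214133 = -1600

-1600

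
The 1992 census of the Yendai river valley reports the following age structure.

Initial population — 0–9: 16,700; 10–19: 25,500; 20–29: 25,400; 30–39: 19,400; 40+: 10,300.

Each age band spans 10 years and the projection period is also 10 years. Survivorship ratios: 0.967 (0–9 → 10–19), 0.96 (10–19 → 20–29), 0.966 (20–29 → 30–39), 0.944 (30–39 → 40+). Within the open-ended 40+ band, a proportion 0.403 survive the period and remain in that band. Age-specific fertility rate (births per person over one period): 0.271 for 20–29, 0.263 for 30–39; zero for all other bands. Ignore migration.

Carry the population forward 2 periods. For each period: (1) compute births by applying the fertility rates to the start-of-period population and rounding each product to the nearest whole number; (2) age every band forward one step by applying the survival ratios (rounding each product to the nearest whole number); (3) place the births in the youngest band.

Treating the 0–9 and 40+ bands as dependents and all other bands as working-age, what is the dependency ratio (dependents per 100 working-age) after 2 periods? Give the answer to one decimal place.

89.3

— Period 1 —
Births: 25400 * 0.271 = 6883, 19400 * 0.263 = 5102 → 11985
10–19: 16700 * 0.967 = 16149
20–29: 25500 * 0.96 = 24480
30–39: 25400 * 0.966 = 24536
40+: 19400 * 0.944 + 10300 * 0.403 = 18314 + 4151 = 22465
→ [11985, 16149, 24480, 24536, 22465]
— Period 2 —
Births: 24480 * 0.271 = 6634, 24536 * 0.263 = 6453 → 13087
10–19: 11985 * 0.967 = 11589
20–29: 16149 * 0.96 = 15503
30–39: 24480 * 0.966 = 23648
40+: 24536 * 0.944 + 22465 * 0.403 = 23162 + 9053 = 32215
→ [13087, 11589, 15503, 23648, 32215]
Dependents (band 0–9 + band 40+) = 13087 + 32215 = 45302; working-age = 50740; ratio = 45302/50740 × 100 = 89.3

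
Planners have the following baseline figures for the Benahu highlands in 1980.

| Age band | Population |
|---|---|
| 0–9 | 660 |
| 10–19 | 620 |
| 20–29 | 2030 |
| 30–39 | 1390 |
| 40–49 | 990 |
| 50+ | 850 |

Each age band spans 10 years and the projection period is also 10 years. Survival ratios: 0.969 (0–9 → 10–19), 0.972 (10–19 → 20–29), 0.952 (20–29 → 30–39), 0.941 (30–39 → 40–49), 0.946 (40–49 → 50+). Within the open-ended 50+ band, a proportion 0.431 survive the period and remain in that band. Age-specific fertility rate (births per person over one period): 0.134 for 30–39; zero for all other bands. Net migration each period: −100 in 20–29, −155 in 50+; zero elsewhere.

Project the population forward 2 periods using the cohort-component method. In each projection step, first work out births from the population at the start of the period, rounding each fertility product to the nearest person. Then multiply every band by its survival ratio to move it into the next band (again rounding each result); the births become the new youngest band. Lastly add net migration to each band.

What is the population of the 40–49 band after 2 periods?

1819

After projecting period 1:
Births: 1390 × 0.134 = 186
10–19: 660 × 0.969 = 640
20–29: 620 × 0.972 = 603
30–39: 2030 × 0.952 = 1933
40–49: 1390 × 0.941 = 1308
50+: 990 × 0.946 + 850 × 0.431 = 937 + 366 = 1303
Net migration: 20–29 − 100 → 503; 50+ − 155 → 1148
End of period: [186, 640, 503, 1933, 1308, 1148]
After projecting period 2:
Births: 1933 × 0.134 = 259
10–19: 186 × 0.969 = 180
20–29: 640 × 0.972 = 622
30–39: 503 × 0.952 = 479
40–49: 1933 × 0.941 = 1819
50+: 1308 × 0.946 + 1148 × 0.431 = 1237 + 495 = 1732
Net migration: 20–29 − 100 → 522; 50+ − 155 → 1577
End of period: [259, 180, 522, 479, 1819, 1577]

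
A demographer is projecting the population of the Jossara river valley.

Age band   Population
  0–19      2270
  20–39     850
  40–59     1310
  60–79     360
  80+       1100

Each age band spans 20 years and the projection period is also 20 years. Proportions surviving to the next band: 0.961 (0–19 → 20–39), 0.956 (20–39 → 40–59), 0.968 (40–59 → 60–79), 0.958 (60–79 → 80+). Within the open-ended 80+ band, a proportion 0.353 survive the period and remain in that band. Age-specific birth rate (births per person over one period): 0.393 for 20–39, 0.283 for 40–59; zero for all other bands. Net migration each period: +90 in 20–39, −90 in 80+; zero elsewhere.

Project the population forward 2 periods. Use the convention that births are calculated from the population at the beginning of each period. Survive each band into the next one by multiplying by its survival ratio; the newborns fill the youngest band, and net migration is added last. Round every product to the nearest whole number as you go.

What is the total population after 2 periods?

Numbering the bands 1..5 from youngest to oldest:
— Period 1 —
Births: 850 × 0.393 = 334  |  1310 × 0.283 = 371 → 705
Band 2: 2270 × 0.961 = 2181
Band 3: 850 × 0.956 = 813
Band 4: 1310 × 0.968 = 1268
Band 5: 360 × 0.958 + 1100 × 0.353 = 345 + 388 = 733
Net migration: Band 2 + 90 → 2271; Band 5 − 90 → 643
Population now: 0–19=705, 20–39=2271, 40–59=813, 60–79=1268, 80+=643
— Period 2 —
Births: 2271 × 0.393 = 893  |  813 × 0.283 = 230 → 1123
Band 2: 705 × 0.961 = 678
Band 3: 2271 × 0.956 = 2171
Band 4: 813 × 0.968 = 787
Band 5: 1268 × 0.958 + 643 × 0.353 = 1215 + 227 = 1442
Net migration: Band 2 + 90 → 768; Band 5 − 90 → 1352
Population now: 0–19=1123, 20–39=768, 40–59=2171, 60–79=787, 80+=1352
Total after period 2: 1123 + 768 + 2171 + 787 + 1352 = 6201

6201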